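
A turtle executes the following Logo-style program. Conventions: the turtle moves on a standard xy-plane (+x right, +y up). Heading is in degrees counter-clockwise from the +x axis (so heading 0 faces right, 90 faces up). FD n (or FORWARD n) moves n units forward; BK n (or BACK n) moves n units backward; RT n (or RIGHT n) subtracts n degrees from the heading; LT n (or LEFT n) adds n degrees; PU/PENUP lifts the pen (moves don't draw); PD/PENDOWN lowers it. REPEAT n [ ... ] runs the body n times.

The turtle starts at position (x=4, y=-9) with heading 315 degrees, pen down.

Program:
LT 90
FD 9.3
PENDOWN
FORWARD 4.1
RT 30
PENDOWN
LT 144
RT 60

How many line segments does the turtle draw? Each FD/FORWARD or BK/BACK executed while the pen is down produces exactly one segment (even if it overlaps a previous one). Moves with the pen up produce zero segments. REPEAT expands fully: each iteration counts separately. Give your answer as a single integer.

Executing turtle program step by step:
Start: pos=(4,-9), heading=315, pen down
LT 90: heading 315 -> 45
FD 9.3: (4,-9) -> (10.576,-2.424) [heading=45, draw]
PD: pen down
FD 4.1: (10.576,-2.424) -> (13.475,0.475) [heading=45, draw]
RT 30: heading 45 -> 15
PD: pen down
LT 144: heading 15 -> 159
RT 60: heading 159 -> 99
Final: pos=(13.475,0.475), heading=99, 2 segment(s) drawn
Segments drawn: 2

Answer: 2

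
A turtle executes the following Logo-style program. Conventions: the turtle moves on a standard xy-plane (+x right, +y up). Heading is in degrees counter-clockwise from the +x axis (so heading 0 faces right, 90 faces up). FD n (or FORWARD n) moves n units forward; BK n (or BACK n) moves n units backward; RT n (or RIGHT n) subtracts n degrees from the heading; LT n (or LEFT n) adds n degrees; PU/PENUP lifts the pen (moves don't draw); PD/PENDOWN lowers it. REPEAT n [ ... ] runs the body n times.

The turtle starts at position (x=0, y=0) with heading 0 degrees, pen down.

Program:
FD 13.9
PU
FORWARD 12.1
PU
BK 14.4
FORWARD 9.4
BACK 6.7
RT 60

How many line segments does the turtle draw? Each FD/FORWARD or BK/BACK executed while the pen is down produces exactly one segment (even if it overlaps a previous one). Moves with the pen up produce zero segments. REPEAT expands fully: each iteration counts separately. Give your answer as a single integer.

Executing turtle program step by step:
Start: pos=(0,0), heading=0, pen down
FD 13.9: (0,0) -> (13.9,0) [heading=0, draw]
PU: pen up
FD 12.1: (13.9,0) -> (26,0) [heading=0, move]
PU: pen up
BK 14.4: (26,0) -> (11.6,0) [heading=0, move]
FD 9.4: (11.6,0) -> (21,0) [heading=0, move]
BK 6.7: (21,0) -> (14.3,0) [heading=0, move]
RT 60: heading 0 -> 300
Final: pos=(14.3,0), heading=300, 1 segment(s) drawn
Segments drawn: 1

Answer: 1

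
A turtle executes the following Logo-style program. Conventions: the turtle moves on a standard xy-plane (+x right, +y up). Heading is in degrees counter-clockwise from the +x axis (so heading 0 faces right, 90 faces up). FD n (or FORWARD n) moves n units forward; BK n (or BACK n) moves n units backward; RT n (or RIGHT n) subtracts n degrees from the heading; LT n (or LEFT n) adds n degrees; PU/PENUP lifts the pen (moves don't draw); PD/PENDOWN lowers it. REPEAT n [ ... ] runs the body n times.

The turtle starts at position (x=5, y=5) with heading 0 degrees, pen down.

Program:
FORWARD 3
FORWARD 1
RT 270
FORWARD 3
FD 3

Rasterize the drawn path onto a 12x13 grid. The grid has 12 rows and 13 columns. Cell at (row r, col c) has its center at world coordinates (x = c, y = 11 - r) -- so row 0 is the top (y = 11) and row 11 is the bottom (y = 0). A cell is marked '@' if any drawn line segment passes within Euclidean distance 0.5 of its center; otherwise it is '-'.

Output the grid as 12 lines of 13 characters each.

Segment 0: (5,5) -> (8,5)
Segment 1: (8,5) -> (9,5)
Segment 2: (9,5) -> (9,8)
Segment 3: (9,8) -> (9,11)

Answer: ---------@---
---------@---
---------@---
---------@---
---------@---
---------@---
-----@@@@@---
-------------
-------------
-------------
-------------
-------------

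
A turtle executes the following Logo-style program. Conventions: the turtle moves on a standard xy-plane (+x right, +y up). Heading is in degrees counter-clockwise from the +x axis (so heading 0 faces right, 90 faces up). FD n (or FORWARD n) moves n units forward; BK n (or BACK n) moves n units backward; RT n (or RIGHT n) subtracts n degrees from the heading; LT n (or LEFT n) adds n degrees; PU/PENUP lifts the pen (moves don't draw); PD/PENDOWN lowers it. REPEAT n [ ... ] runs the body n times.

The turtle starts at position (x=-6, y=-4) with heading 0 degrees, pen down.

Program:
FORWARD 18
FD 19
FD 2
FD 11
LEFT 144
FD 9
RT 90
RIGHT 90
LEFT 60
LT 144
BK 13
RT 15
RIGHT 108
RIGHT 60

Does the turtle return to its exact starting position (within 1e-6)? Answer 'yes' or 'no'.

Answer: no

Derivation:
Executing turtle program step by step:
Start: pos=(-6,-4), heading=0, pen down
FD 18: (-6,-4) -> (12,-4) [heading=0, draw]
FD 19: (12,-4) -> (31,-4) [heading=0, draw]
FD 2: (31,-4) -> (33,-4) [heading=0, draw]
FD 11: (33,-4) -> (44,-4) [heading=0, draw]
LT 144: heading 0 -> 144
FD 9: (44,-4) -> (36.719,1.29) [heading=144, draw]
RT 90: heading 144 -> 54
RT 90: heading 54 -> 324
LT 60: heading 324 -> 24
LT 144: heading 24 -> 168
BK 13: (36.719,1.29) -> (49.435,-1.413) [heading=168, draw]
RT 15: heading 168 -> 153
RT 108: heading 153 -> 45
RT 60: heading 45 -> 345
Final: pos=(49.435,-1.413), heading=345, 6 segment(s) drawn

Start position: (-6, -4)
Final position: (49.435, -1.413)
Distance = 55.495; >= 1e-6 -> NOT closed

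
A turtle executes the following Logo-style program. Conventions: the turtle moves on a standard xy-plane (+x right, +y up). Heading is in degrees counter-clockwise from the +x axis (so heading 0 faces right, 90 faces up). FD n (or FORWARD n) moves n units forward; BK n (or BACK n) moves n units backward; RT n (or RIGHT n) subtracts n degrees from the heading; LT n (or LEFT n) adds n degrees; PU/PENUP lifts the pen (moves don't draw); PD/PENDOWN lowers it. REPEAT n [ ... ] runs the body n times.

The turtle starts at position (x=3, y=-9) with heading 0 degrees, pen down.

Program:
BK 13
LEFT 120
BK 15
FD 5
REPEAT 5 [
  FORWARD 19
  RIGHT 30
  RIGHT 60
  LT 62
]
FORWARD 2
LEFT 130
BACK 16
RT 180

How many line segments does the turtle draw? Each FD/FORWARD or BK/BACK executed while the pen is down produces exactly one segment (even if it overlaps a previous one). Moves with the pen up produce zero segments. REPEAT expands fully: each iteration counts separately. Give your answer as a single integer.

Executing turtle program step by step:
Start: pos=(3,-9), heading=0, pen down
BK 13: (3,-9) -> (-10,-9) [heading=0, draw]
LT 120: heading 0 -> 120
BK 15: (-10,-9) -> (-2.5,-21.99) [heading=120, draw]
FD 5: (-2.5,-21.99) -> (-5,-17.66) [heading=120, draw]
REPEAT 5 [
  -- iteration 1/5 --
  FD 19: (-5,-17.66) -> (-14.5,-1.206) [heading=120, draw]
  RT 30: heading 120 -> 90
  RT 60: heading 90 -> 30
  LT 62: heading 30 -> 92
  -- iteration 2/5 --
  FD 19: (-14.5,-1.206) -> (-15.163,17.783) [heading=92, draw]
  RT 30: heading 92 -> 62
  RT 60: heading 62 -> 2
  LT 62: heading 2 -> 64
  -- iteration 3/5 --
  FD 19: (-15.163,17.783) -> (-6.834,34.86) [heading=64, draw]
  RT 30: heading 64 -> 34
  RT 60: heading 34 -> 334
  LT 62: heading 334 -> 36
  -- iteration 4/5 --
  FD 19: (-6.834,34.86) -> (8.537,46.028) [heading=36, draw]
  RT 30: heading 36 -> 6
  RT 60: heading 6 -> 306
  LT 62: heading 306 -> 8
  -- iteration 5/5 --
  FD 19: (8.537,46.028) -> (27.352,48.672) [heading=8, draw]
  RT 30: heading 8 -> 338
  RT 60: heading 338 -> 278
  LT 62: heading 278 -> 340
]
FD 2: (27.352,48.672) -> (29.232,47.988) [heading=340, draw]
LT 130: heading 340 -> 110
BK 16: (29.232,47.988) -> (34.704,32.953) [heading=110, draw]
RT 180: heading 110 -> 290
Final: pos=(34.704,32.953), heading=290, 10 segment(s) drawn
Segments drawn: 10

Answer: 10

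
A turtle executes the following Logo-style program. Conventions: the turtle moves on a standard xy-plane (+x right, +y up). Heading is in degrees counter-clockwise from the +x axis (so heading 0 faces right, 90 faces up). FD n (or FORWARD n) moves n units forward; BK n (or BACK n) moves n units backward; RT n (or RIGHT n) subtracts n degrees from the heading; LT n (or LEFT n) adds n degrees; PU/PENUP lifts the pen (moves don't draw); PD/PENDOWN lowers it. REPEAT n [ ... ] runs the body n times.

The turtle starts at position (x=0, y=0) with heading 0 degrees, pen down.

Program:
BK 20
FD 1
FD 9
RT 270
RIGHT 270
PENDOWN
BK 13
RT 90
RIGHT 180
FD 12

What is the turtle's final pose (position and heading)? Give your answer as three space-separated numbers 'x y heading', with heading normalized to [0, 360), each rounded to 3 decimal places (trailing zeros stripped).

Answer: 3 -12 270

Derivation:
Executing turtle program step by step:
Start: pos=(0,0), heading=0, pen down
BK 20: (0,0) -> (-20,0) [heading=0, draw]
FD 1: (-20,0) -> (-19,0) [heading=0, draw]
FD 9: (-19,0) -> (-10,0) [heading=0, draw]
RT 270: heading 0 -> 90
RT 270: heading 90 -> 180
PD: pen down
BK 13: (-10,0) -> (3,0) [heading=180, draw]
RT 90: heading 180 -> 90
RT 180: heading 90 -> 270
FD 12: (3,0) -> (3,-12) [heading=270, draw]
Final: pos=(3,-12), heading=270, 5 segment(s) drawn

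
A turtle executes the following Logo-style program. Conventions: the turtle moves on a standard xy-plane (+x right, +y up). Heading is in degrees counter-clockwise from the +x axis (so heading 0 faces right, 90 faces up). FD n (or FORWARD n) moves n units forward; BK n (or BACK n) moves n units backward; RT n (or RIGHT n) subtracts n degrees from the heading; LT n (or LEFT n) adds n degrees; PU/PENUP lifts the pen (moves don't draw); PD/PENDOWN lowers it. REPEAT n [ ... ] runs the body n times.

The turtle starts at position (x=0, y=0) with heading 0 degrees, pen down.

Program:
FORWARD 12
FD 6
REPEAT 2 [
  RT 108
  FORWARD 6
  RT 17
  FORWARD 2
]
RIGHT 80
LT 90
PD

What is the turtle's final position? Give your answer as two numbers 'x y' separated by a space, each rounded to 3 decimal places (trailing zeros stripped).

Executing turtle program step by step:
Start: pos=(0,0), heading=0, pen down
FD 12: (0,0) -> (12,0) [heading=0, draw]
FD 6: (12,0) -> (18,0) [heading=0, draw]
REPEAT 2 [
  -- iteration 1/2 --
  RT 108: heading 0 -> 252
  FD 6: (18,0) -> (16.146,-5.706) [heading=252, draw]
  RT 17: heading 252 -> 235
  FD 2: (16.146,-5.706) -> (14.999,-7.345) [heading=235, draw]
  -- iteration 2/2 --
  RT 108: heading 235 -> 127
  FD 6: (14.999,-7.345) -> (11.388,-2.553) [heading=127, draw]
  RT 17: heading 127 -> 110
  FD 2: (11.388,-2.553) -> (10.704,-0.673) [heading=110, draw]
]
RT 80: heading 110 -> 30
LT 90: heading 30 -> 120
PD: pen down
Final: pos=(10.704,-0.673), heading=120, 6 segment(s) drawn

Answer: 10.704 -0.673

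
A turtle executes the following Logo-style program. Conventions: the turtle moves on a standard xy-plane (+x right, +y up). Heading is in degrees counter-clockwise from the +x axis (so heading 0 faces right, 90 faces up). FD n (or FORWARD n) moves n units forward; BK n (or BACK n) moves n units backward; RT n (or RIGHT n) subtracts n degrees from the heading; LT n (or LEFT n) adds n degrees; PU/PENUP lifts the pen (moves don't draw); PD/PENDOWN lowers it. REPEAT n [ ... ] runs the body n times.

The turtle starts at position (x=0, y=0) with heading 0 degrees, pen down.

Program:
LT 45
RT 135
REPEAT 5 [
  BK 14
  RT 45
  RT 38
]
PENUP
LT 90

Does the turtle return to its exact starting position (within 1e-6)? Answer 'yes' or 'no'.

Executing turtle program step by step:
Start: pos=(0,0), heading=0, pen down
LT 45: heading 0 -> 45
RT 135: heading 45 -> 270
REPEAT 5 [
  -- iteration 1/5 --
  BK 14: (0,0) -> (0,14) [heading=270, draw]
  RT 45: heading 270 -> 225
  RT 38: heading 225 -> 187
  -- iteration 2/5 --
  BK 14: (0,14) -> (13.896,15.706) [heading=187, draw]
  RT 45: heading 187 -> 142
  RT 38: heading 142 -> 104
  -- iteration 3/5 --
  BK 14: (13.896,15.706) -> (17.283,2.122) [heading=104, draw]
  RT 45: heading 104 -> 59
  RT 38: heading 59 -> 21
  -- iteration 4/5 --
  BK 14: (17.283,2.122) -> (4.212,-2.895) [heading=21, draw]
  RT 45: heading 21 -> 336
  RT 38: heading 336 -> 298
  -- iteration 5/5 --
  BK 14: (4.212,-2.895) -> (-2.36,9.466) [heading=298, draw]
  RT 45: heading 298 -> 253
  RT 38: heading 253 -> 215
]
PU: pen up
LT 90: heading 215 -> 305
Final: pos=(-2.36,9.466), heading=305, 5 segment(s) drawn

Start position: (0, 0)
Final position: (-2.36, 9.466)
Distance = 9.756; >= 1e-6 -> NOT closed

Answer: no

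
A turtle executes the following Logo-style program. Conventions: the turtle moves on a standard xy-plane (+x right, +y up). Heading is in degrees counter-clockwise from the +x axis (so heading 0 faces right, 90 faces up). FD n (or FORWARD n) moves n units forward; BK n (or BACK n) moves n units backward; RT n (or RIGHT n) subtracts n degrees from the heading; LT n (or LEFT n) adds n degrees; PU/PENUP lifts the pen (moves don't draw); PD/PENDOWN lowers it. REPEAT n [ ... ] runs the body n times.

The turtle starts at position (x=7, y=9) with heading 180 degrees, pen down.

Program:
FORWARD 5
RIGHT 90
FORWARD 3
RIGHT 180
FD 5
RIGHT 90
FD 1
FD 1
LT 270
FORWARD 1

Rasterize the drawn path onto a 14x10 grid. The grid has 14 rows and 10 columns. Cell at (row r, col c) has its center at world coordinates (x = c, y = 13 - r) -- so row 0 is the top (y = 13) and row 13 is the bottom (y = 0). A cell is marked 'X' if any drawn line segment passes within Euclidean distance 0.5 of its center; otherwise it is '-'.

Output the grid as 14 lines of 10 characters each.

Answer: ----------
--X-------
--X-------
--X-------
--XXXXXX--
X-X-------
XXX-------
----------
----------
----------
----------
----------
----------
----------

Derivation:
Segment 0: (7,9) -> (2,9)
Segment 1: (2,9) -> (2,12)
Segment 2: (2,12) -> (2,7)
Segment 3: (2,7) -> (1,7)
Segment 4: (1,7) -> (0,7)
Segment 5: (0,7) -> (0,8)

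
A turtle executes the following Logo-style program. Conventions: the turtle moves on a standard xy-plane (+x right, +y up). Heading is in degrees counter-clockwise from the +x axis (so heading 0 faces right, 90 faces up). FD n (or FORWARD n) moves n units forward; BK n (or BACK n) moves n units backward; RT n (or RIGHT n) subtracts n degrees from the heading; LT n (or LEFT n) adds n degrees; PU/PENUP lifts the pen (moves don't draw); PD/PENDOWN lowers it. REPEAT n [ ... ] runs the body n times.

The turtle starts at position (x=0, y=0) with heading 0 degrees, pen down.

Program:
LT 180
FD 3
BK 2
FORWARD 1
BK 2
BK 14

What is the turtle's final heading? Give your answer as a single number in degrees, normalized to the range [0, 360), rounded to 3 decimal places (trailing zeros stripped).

Answer: 180

Derivation:
Executing turtle program step by step:
Start: pos=(0,0), heading=0, pen down
LT 180: heading 0 -> 180
FD 3: (0,0) -> (-3,0) [heading=180, draw]
BK 2: (-3,0) -> (-1,0) [heading=180, draw]
FD 1: (-1,0) -> (-2,0) [heading=180, draw]
BK 2: (-2,0) -> (0,0) [heading=180, draw]
BK 14: (0,0) -> (14,0) [heading=180, draw]
Final: pos=(14,0), heading=180, 5 segment(s) drawn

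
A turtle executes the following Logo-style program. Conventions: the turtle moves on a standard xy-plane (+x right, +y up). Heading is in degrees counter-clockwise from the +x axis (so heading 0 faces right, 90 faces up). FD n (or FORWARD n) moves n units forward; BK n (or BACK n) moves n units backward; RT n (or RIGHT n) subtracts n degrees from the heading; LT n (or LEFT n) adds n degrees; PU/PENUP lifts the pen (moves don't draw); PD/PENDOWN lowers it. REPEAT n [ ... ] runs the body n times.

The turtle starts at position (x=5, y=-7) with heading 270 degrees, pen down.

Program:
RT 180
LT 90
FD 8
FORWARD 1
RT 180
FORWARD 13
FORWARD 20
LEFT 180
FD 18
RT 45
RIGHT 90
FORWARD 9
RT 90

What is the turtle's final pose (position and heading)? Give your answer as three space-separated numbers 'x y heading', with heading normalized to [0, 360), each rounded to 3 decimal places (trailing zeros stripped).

Answer: 17.364 -0.636 315

Derivation:
Executing turtle program step by step:
Start: pos=(5,-7), heading=270, pen down
RT 180: heading 270 -> 90
LT 90: heading 90 -> 180
FD 8: (5,-7) -> (-3,-7) [heading=180, draw]
FD 1: (-3,-7) -> (-4,-7) [heading=180, draw]
RT 180: heading 180 -> 0
FD 13: (-4,-7) -> (9,-7) [heading=0, draw]
FD 20: (9,-7) -> (29,-7) [heading=0, draw]
LT 180: heading 0 -> 180
FD 18: (29,-7) -> (11,-7) [heading=180, draw]
RT 45: heading 180 -> 135
RT 90: heading 135 -> 45
FD 9: (11,-7) -> (17.364,-0.636) [heading=45, draw]
RT 90: heading 45 -> 315
Final: pos=(17.364,-0.636), heading=315, 6 segment(s) drawn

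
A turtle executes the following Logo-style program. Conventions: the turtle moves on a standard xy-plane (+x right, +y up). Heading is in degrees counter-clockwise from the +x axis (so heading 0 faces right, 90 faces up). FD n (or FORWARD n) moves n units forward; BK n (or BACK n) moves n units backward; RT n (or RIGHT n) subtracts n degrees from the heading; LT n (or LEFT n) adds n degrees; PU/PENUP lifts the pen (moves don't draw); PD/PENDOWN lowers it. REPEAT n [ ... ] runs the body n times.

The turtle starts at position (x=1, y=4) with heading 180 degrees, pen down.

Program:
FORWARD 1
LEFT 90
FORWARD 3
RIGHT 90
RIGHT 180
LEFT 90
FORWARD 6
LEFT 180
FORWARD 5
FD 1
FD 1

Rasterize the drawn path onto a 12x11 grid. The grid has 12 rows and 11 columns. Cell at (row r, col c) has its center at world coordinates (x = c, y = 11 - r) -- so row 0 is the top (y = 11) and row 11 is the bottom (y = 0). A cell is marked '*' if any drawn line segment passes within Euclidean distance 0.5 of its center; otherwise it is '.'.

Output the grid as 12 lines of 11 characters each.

Segment 0: (1,4) -> (0,4)
Segment 1: (0,4) -> (-0,1)
Segment 2: (-0,1) -> (-0,7)
Segment 3: (-0,7) -> (-0,2)
Segment 4: (-0,2) -> (-0,1)
Segment 5: (-0,1) -> (-0,0)

Answer: ...........
...........
...........
...........
*..........
*..........
*..........
**.........
*..........
*..........
*..........
*..........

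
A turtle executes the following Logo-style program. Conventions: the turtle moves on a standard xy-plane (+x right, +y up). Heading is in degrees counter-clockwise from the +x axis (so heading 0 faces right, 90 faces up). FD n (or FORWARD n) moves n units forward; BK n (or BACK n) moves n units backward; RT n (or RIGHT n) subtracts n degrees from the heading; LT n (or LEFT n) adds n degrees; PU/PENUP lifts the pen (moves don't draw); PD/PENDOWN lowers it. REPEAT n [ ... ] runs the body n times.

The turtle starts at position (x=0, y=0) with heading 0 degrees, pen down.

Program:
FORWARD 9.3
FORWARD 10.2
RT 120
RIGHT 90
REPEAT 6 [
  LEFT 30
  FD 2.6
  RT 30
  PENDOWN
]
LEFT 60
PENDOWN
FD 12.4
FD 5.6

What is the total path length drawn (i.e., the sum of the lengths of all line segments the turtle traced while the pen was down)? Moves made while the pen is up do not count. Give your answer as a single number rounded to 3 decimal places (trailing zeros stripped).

Executing turtle program step by step:
Start: pos=(0,0), heading=0, pen down
FD 9.3: (0,0) -> (9.3,0) [heading=0, draw]
FD 10.2: (9.3,0) -> (19.5,0) [heading=0, draw]
RT 120: heading 0 -> 240
RT 90: heading 240 -> 150
REPEAT 6 [
  -- iteration 1/6 --
  LT 30: heading 150 -> 180
  FD 2.6: (19.5,0) -> (16.9,0) [heading=180, draw]
  RT 30: heading 180 -> 150
  PD: pen down
  -- iteration 2/6 --
  LT 30: heading 150 -> 180
  FD 2.6: (16.9,0) -> (14.3,0) [heading=180, draw]
  RT 30: heading 180 -> 150
  PD: pen down
  -- iteration 3/6 --
  LT 30: heading 150 -> 180
  FD 2.6: (14.3,0) -> (11.7,0) [heading=180, draw]
  RT 30: heading 180 -> 150
  PD: pen down
  -- iteration 4/6 --
  LT 30: heading 150 -> 180
  FD 2.6: (11.7,0) -> (9.1,0) [heading=180, draw]
  RT 30: heading 180 -> 150
  PD: pen down
  -- iteration 5/6 --
  LT 30: heading 150 -> 180
  FD 2.6: (9.1,0) -> (6.5,0) [heading=180, draw]
  RT 30: heading 180 -> 150
  PD: pen down
  -- iteration 6/6 --
  LT 30: heading 150 -> 180
  FD 2.6: (6.5,0) -> (3.9,0) [heading=180, draw]
  RT 30: heading 180 -> 150
  PD: pen down
]
LT 60: heading 150 -> 210
PD: pen down
FD 12.4: (3.9,0) -> (-6.839,-6.2) [heading=210, draw]
FD 5.6: (-6.839,-6.2) -> (-11.688,-9) [heading=210, draw]
Final: pos=(-11.688,-9), heading=210, 10 segment(s) drawn

Segment lengths:
  seg 1: (0,0) -> (9.3,0), length = 9.3
  seg 2: (9.3,0) -> (19.5,0), length = 10.2
  seg 3: (19.5,0) -> (16.9,0), length = 2.6
  seg 4: (16.9,0) -> (14.3,0), length = 2.6
  seg 5: (14.3,0) -> (11.7,0), length = 2.6
  seg 6: (11.7,0) -> (9.1,0), length = 2.6
  seg 7: (9.1,0) -> (6.5,0), length = 2.6
  seg 8: (6.5,0) -> (3.9,0), length = 2.6
  seg 9: (3.9,0) -> (-6.839,-6.2), length = 12.4
  seg 10: (-6.839,-6.2) -> (-11.688,-9), length = 5.6
Total = 53.1

Answer: 53.1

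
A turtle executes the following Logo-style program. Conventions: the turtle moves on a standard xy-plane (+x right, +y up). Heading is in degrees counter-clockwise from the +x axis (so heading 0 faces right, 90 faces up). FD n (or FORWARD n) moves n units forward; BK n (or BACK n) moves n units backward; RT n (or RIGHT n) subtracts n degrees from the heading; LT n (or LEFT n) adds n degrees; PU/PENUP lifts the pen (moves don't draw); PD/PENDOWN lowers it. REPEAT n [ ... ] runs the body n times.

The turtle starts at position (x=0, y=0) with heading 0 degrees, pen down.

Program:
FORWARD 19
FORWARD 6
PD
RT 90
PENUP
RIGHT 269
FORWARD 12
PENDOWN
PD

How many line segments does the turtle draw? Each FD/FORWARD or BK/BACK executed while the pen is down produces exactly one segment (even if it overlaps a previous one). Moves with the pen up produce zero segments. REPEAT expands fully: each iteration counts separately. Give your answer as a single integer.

Answer: 2

Derivation:
Executing turtle program step by step:
Start: pos=(0,0), heading=0, pen down
FD 19: (0,0) -> (19,0) [heading=0, draw]
FD 6: (19,0) -> (25,0) [heading=0, draw]
PD: pen down
RT 90: heading 0 -> 270
PU: pen up
RT 269: heading 270 -> 1
FD 12: (25,0) -> (36.998,0.209) [heading=1, move]
PD: pen down
PD: pen down
Final: pos=(36.998,0.209), heading=1, 2 segment(s) drawn
Segments drawn: 2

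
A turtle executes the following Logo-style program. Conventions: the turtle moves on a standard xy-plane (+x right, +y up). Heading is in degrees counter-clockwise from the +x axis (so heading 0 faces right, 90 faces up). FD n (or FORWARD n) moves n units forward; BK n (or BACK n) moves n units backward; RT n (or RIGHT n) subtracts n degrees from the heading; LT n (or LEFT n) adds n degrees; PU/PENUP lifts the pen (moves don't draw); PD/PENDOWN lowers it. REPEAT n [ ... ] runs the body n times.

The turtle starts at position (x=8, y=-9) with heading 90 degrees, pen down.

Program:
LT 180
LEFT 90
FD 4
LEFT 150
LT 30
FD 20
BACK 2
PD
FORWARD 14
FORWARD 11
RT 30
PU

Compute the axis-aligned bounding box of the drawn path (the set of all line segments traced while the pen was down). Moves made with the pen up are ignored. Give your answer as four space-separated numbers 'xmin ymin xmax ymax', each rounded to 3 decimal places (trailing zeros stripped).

Answer: -31 -9 12 -9

Derivation:
Executing turtle program step by step:
Start: pos=(8,-9), heading=90, pen down
LT 180: heading 90 -> 270
LT 90: heading 270 -> 0
FD 4: (8,-9) -> (12,-9) [heading=0, draw]
LT 150: heading 0 -> 150
LT 30: heading 150 -> 180
FD 20: (12,-9) -> (-8,-9) [heading=180, draw]
BK 2: (-8,-9) -> (-6,-9) [heading=180, draw]
PD: pen down
FD 14: (-6,-9) -> (-20,-9) [heading=180, draw]
FD 11: (-20,-9) -> (-31,-9) [heading=180, draw]
RT 30: heading 180 -> 150
PU: pen up
Final: pos=(-31,-9), heading=150, 5 segment(s) drawn

Segment endpoints: x in {-31, -20, -8, -6, 8, 12}, y in {-9, -9, -9, -9, -9}
xmin=-31, ymin=-9, xmax=12, ymax=-9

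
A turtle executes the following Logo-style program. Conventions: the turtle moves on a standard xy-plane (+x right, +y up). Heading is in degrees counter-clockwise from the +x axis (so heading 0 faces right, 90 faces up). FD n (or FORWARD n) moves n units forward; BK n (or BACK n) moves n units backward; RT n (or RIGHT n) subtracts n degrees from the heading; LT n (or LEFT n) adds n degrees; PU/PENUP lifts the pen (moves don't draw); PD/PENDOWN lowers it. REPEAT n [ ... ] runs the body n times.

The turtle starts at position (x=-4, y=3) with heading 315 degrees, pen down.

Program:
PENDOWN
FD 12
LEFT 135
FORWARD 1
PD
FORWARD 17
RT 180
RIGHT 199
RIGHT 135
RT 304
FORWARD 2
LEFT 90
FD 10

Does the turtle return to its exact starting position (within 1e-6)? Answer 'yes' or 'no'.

Executing turtle program step by step:
Start: pos=(-4,3), heading=315, pen down
PD: pen down
FD 12: (-4,3) -> (4.485,-5.485) [heading=315, draw]
LT 135: heading 315 -> 90
FD 1: (4.485,-5.485) -> (4.485,-4.485) [heading=90, draw]
PD: pen down
FD 17: (4.485,-4.485) -> (4.485,12.515) [heading=90, draw]
RT 180: heading 90 -> 270
RT 199: heading 270 -> 71
RT 135: heading 71 -> 296
RT 304: heading 296 -> 352
FD 2: (4.485,12.515) -> (6.466,12.236) [heading=352, draw]
LT 90: heading 352 -> 82
FD 10: (6.466,12.236) -> (7.858,22.139) [heading=82, draw]
Final: pos=(7.858,22.139), heading=82, 5 segment(s) drawn

Start position: (-4, 3)
Final position: (7.858, 22.139)
Distance = 22.515; >= 1e-6 -> NOT closed

Answer: no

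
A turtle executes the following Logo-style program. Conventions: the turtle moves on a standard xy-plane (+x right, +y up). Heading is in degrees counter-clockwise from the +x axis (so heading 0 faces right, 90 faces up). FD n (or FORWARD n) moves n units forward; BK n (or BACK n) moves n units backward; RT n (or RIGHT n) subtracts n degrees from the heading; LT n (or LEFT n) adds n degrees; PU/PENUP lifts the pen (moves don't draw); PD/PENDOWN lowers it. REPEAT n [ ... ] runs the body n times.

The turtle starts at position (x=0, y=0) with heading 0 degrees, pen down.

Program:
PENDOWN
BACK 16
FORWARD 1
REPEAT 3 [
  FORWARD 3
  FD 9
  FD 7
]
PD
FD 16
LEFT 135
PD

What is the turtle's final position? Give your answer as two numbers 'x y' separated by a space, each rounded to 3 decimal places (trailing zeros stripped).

Answer: 58 0

Derivation:
Executing turtle program step by step:
Start: pos=(0,0), heading=0, pen down
PD: pen down
BK 16: (0,0) -> (-16,0) [heading=0, draw]
FD 1: (-16,0) -> (-15,0) [heading=0, draw]
REPEAT 3 [
  -- iteration 1/3 --
  FD 3: (-15,0) -> (-12,0) [heading=0, draw]
  FD 9: (-12,0) -> (-3,0) [heading=0, draw]
  FD 7: (-3,0) -> (4,0) [heading=0, draw]
  -- iteration 2/3 --
  FD 3: (4,0) -> (7,0) [heading=0, draw]
  FD 9: (7,0) -> (16,0) [heading=0, draw]
  FD 7: (16,0) -> (23,0) [heading=0, draw]
  -- iteration 3/3 --
  FD 3: (23,0) -> (26,0) [heading=0, draw]
  FD 9: (26,0) -> (35,0) [heading=0, draw]
  FD 7: (35,0) -> (42,0) [heading=0, draw]
]
PD: pen down
FD 16: (42,0) -> (58,0) [heading=0, draw]
LT 135: heading 0 -> 135
PD: pen down
Final: pos=(58,0), heading=135, 12 segment(s) drawn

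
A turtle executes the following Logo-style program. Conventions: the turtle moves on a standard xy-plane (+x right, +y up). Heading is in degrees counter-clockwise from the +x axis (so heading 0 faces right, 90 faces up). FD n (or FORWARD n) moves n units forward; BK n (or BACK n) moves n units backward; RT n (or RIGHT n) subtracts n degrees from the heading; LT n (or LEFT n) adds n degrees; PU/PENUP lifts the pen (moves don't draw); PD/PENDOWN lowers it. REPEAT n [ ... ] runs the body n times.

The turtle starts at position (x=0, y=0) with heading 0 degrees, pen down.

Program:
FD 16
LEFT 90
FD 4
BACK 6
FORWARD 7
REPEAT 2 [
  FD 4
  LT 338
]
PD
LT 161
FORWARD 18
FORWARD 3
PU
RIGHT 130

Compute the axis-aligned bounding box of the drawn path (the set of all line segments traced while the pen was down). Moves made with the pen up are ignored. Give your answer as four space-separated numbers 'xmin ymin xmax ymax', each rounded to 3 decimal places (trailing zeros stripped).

Executing turtle program step by step:
Start: pos=(0,0), heading=0, pen down
FD 16: (0,0) -> (16,0) [heading=0, draw]
LT 90: heading 0 -> 90
FD 4: (16,0) -> (16,4) [heading=90, draw]
BK 6: (16,4) -> (16,-2) [heading=90, draw]
FD 7: (16,-2) -> (16,5) [heading=90, draw]
REPEAT 2 [
  -- iteration 1/2 --
  FD 4: (16,5) -> (16,9) [heading=90, draw]
  LT 338: heading 90 -> 68
  -- iteration 2/2 --
  FD 4: (16,9) -> (17.498,12.709) [heading=68, draw]
  LT 338: heading 68 -> 46
]
PD: pen down
LT 161: heading 46 -> 207
FD 18: (17.498,12.709) -> (1.46,4.537) [heading=207, draw]
FD 3: (1.46,4.537) -> (-1.213,3.175) [heading=207, draw]
PU: pen up
RT 130: heading 207 -> 77
Final: pos=(-1.213,3.175), heading=77, 8 segment(s) drawn

Segment endpoints: x in {-1.213, 0, 1.46, 16, 17.498}, y in {-2, 0, 3.175, 4, 4.537, 5, 9, 12.709}
xmin=-1.213, ymin=-2, xmax=17.498, ymax=12.709

Answer: -1.213 -2 17.498 12.709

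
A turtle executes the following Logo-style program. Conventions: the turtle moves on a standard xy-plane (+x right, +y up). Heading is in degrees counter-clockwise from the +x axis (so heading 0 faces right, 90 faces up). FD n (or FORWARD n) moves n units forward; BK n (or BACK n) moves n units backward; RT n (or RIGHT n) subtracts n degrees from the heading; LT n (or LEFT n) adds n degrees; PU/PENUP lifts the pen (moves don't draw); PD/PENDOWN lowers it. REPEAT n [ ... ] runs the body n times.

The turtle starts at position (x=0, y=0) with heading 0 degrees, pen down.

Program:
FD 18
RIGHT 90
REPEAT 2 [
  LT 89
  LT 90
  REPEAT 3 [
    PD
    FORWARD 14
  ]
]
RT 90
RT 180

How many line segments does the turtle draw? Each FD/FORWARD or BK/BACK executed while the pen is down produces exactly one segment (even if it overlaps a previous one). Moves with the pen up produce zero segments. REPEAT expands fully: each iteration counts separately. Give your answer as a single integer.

Executing turtle program step by step:
Start: pos=(0,0), heading=0, pen down
FD 18: (0,0) -> (18,0) [heading=0, draw]
RT 90: heading 0 -> 270
REPEAT 2 [
  -- iteration 1/2 --
  LT 89: heading 270 -> 359
  LT 90: heading 359 -> 89
  REPEAT 3 [
    -- iteration 1/3 --
    PD: pen down
    FD 14: (18,0) -> (18.244,13.998) [heading=89, draw]
    -- iteration 2/3 --
    PD: pen down
    FD 14: (18.244,13.998) -> (18.489,27.996) [heading=89, draw]
    -- iteration 3/3 --
    PD: pen down
    FD 14: (18.489,27.996) -> (18.733,41.994) [heading=89, draw]
  ]
  -- iteration 2/2 --
  LT 89: heading 89 -> 178
  LT 90: heading 178 -> 268
  REPEAT 3 [
    -- iteration 1/3 --
    PD: pen down
    FD 14: (18.733,41.994) -> (18.244,28.002) [heading=268, draw]
    -- iteration 2/3 --
    PD: pen down
    FD 14: (18.244,28.002) -> (17.756,14.011) [heading=268, draw]
    -- iteration 3/3 --
    PD: pen down
    FD 14: (17.756,14.011) -> (17.267,0.019) [heading=268, draw]
  ]
]
RT 90: heading 268 -> 178
RT 180: heading 178 -> 358
Final: pos=(17.267,0.019), heading=358, 7 segment(s) drawn
Segments drawn: 7

Answer: 7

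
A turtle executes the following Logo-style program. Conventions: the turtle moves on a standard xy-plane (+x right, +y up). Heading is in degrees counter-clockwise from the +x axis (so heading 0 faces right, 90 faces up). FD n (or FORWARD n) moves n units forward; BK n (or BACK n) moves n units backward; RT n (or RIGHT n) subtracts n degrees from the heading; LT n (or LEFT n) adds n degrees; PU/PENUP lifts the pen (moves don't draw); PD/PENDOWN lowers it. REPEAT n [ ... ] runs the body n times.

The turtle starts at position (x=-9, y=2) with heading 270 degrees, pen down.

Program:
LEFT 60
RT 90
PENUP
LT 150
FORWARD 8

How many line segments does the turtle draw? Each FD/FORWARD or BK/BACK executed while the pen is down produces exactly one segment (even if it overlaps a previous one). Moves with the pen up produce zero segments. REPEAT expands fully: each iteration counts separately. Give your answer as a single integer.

Answer: 0

Derivation:
Executing turtle program step by step:
Start: pos=(-9,2), heading=270, pen down
LT 60: heading 270 -> 330
RT 90: heading 330 -> 240
PU: pen up
LT 150: heading 240 -> 30
FD 8: (-9,2) -> (-2.072,6) [heading=30, move]
Final: pos=(-2.072,6), heading=30, 0 segment(s) drawn
Segments drawn: 0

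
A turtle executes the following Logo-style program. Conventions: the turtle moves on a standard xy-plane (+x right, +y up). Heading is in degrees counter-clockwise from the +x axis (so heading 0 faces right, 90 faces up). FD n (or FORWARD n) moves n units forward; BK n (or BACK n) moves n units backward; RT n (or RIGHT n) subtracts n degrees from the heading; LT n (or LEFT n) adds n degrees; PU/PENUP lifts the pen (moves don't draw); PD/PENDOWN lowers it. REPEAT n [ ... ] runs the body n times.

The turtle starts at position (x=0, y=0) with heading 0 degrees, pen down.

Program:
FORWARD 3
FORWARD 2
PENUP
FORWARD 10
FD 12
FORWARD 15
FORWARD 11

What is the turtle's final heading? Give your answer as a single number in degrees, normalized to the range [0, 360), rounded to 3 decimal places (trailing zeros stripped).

Executing turtle program step by step:
Start: pos=(0,0), heading=0, pen down
FD 3: (0,0) -> (3,0) [heading=0, draw]
FD 2: (3,0) -> (5,0) [heading=0, draw]
PU: pen up
FD 10: (5,0) -> (15,0) [heading=0, move]
FD 12: (15,0) -> (27,0) [heading=0, move]
FD 15: (27,0) -> (42,0) [heading=0, move]
FD 11: (42,0) -> (53,0) [heading=0, move]
Final: pos=(53,0), heading=0, 2 segment(s) drawn

Answer: 0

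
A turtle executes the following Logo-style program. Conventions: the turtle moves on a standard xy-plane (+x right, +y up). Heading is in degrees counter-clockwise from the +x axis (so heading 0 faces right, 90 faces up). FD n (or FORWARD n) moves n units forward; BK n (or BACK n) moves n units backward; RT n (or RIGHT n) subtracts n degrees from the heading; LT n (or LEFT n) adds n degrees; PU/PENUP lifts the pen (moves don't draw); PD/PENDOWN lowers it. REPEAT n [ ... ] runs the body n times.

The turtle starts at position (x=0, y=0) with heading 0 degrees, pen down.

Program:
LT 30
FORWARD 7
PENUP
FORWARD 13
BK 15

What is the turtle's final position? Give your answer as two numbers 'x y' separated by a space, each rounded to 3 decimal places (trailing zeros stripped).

Executing turtle program step by step:
Start: pos=(0,0), heading=0, pen down
LT 30: heading 0 -> 30
FD 7: (0,0) -> (6.062,3.5) [heading=30, draw]
PU: pen up
FD 13: (6.062,3.5) -> (17.321,10) [heading=30, move]
BK 15: (17.321,10) -> (4.33,2.5) [heading=30, move]
Final: pos=(4.33,2.5), heading=30, 1 segment(s) drawn

Answer: 4.33 2.5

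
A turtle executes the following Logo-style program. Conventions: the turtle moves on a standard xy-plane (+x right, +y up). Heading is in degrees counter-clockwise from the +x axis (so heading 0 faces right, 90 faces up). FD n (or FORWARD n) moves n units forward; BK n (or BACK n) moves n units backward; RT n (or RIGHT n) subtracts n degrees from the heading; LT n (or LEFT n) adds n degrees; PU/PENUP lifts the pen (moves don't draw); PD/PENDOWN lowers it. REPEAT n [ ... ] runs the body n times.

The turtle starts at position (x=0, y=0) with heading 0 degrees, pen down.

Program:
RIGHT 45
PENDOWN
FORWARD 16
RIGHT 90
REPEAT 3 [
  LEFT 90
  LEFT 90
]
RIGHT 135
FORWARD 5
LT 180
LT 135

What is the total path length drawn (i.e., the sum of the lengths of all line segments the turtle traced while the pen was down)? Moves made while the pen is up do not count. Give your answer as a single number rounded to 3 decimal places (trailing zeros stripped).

Answer: 21

Derivation:
Executing turtle program step by step:
Start: pos=(0,0), heading=0, pen down
RT 45: heading 0 -> 315
PD: pen down
FD 16: (0,0) -> (11.314,-11.314) [heading=315, draw]
RT 90: heading 315 -> 225
REPEAT 3 [
  -- iteration 1/3 --
  LT 90: heading 225 -> 315
  LT 90: heading 315 -> 45
  -- iteration 2/3 --
  LT 90: heading 45 -> 135
  LT 90: heading 135 -> 225
  -- iteration 3/3 --
  LT 90: heading 225 -> 315
  LT 90: heading 315 -> 45
]
RT 135: heading 45 -> 270
FD 5: (11.314,-11.314) -> (11.314,-16.314) [heading=270, draw]
LT 180: heading 270 -> 90
LT 135: heading 90 -> 225
Final: pos=(11.314,-16.314), heading=225, 2 segment(s) drawn

Segment lengths:
  seg 1: (0,0) -> (11.314,-11.314), length = 16
  seg 2: (11.314,-11.314) -> (11.314,-16.314), length = 5
Total = 21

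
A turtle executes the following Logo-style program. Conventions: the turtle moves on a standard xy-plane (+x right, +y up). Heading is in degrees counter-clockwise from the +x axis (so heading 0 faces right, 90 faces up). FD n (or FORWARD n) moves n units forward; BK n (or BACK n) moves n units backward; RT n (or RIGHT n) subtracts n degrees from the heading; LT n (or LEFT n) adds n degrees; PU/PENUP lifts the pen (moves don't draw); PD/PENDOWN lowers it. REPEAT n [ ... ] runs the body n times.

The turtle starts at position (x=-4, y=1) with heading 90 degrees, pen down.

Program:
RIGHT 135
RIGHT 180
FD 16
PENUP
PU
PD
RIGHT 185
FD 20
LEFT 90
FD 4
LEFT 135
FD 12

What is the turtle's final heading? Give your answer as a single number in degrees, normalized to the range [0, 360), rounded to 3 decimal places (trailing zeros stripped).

Answer: 175

Derivation:
Executing turtle program step by step:
Start: pos=(-4,1), heading=90, pen down
RT 135: heading 90 -> 315
RT 180: heading 315 -> 135
FD 16: (-4,1) -> (-15.314,12.314) [heading=135, draw]
PU: pen up
PU: pen up
PD: pen down
RT 185: heading 135 -> 310
FD 20: (-15.314,12.314) -> (-2.458,-3.007) [heading=310, draw]
LT 90: heading 310 -> 40
FD 4: (-2.458,-3.007) -> (0.606,-0.436) [heading=40, draw]
LT 135: heading 40 -> 175
FD 12: (0.606,-0.436) -> (-11.348,0.61) [heading=175, draw]
Final: pos=(-11.348,0.61), heading=175, 4 segment(s) drawn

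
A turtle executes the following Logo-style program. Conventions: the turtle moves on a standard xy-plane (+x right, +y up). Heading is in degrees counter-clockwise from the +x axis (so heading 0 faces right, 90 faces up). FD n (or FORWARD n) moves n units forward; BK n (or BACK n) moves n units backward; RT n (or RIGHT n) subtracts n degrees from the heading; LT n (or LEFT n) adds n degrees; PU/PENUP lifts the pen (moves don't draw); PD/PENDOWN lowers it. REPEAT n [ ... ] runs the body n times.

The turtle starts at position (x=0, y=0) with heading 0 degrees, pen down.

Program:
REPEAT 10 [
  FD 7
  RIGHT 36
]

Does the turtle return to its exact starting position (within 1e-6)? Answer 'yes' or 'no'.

Executing turtle program step by step:
Start: pos=(0,0), heading=0, pen down
REPEAT 10 [
  -- iteration 1/10 --
  FD 7: (0,0) -> (7,0) [heading=0, draw]
  RT 36: heading 0 -> 324
  -- iteration 2/10 --
  FD 7: (7,0) -> (12.663,-4.114) [heading=324, draw]
  RT 36: heading 324 -> 288
  -- iteration 3/10 --
  FD 7: (12.663,-4.114) -> (14.826,-10.772) [heading=288, draw]
  RT 36: heading 288 -> 252
  -- iteration 4/10 --
  FD 7: (14.826,-10.772) -> (12.663,-17.429) [heading=252, draw]
  RT 36: heading 252 -> 216
  -- iteration 5/10 --
  FD 7: (12.663,-17.429) -> (7,-21.544) [heading=216, draw]
  RT 36: heading 216 -> 180
  -- iteration 6/10 --
  FD 7: (7,-21.544) -> (0,-21.544) [heading=180, draw]
  RT 36: heading 180 -> 144
  -- iteration 7/10 --
  FD 7: (0,-21.544) -> (-5.663,-17.429) [heading=144, draw]
  RT 36: heading 144 -> 108
  -- iteration 8/10 --
  FD 7: (-5.663,-17.429) -> (-7.826,-10.772) [heading=108, draw]
  RT 36: heading 108 -> 72
  -- iteration 9/10 --
  FD 7: (-7.826,-10.772) -> (-5.663,-4.114) [heading=72, draw]
  RT 36: heading 72 -> 36
  -- iteration 10/10 --
  FD 7: (-5.663,-4.114) -> (0,0) [heading=36, draw]
  RT 36: heading 36 -> 0
]
Final: pos=(0,0), heading=0, 10 segment(s) drawn

Start position: (0, 0)
Final position: (0, 0)
Distance = 0; < 1e-6 -> CLOSED

Answer: yes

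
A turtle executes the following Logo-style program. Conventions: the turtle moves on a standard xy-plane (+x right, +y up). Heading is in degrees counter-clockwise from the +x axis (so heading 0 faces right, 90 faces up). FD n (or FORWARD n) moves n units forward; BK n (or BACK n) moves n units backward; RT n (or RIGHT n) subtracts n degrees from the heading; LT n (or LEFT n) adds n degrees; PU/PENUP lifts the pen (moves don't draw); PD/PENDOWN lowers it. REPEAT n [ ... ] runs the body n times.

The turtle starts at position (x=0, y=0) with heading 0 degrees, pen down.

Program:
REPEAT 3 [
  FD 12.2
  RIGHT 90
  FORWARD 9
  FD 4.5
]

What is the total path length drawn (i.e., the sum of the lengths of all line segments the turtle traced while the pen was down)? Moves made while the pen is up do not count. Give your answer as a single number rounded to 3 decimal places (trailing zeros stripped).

Answer: 77.1

Derivation:
Executing turtle program step by step:
Start: pos=(0,0), heading=0, pen down
REPEAT 3 [
  -- iteration 1/3 --
  FD 12.2: (0,0) -> (12.2,0) [heading=0, draw]
  RT 90: heading 0 -> 270
  FD 9: (12.2,0) -> (12.2,-9) [heading=270, draw]
  FD 4.5: (12.2,-9) -> (12.2,-13.5) [heading=270, draw]
  -- iteration 2/3 --
  FD 12.2: (12.2,-13.5) -> (12.2,-25.7) [heading=270, draw]
  RT 90: heading 270 -> 180
  FD 9: (12.2,-25.7) -> (3.2,-25.7) [heading=180, draw]
  FD 4.5: (3.2,-25.7) -> (-1.3,-25.7) [heading=180, draw]
  -- iteration 3/3 --
  FD 12.2: (-1.3,-25.7) -> (-13.5,-25.7) [heading=180, draw]
  RT 90: heading 180 -> 90
  FD 9: (-13.5,-25.7) -> (-13.5,-16.7) [heading=90, draw]
  FD 4.5: (-13.5,-16.7) -> (-13.5,-12.2) [heading=90, draw]
]
Final: pos=(-13.5,-12.2), heading=90, 9 segment(s) drawn

Segment lengths:
  seg 1: (0,0) -> (12.2,0), length = 12.2
  seg 2: (12.2,0) -> (12.2,-9), length = 9
  seg 3: (12.2,-9) -> (12.2,-13.5), length = 4.5
  seg 4: (12.2,-13.5) -> (12.2,-25.7), length = 12.2
  seg 5: (12.2,-25.7) -> (3.2,-25.7), length = 9
  seg 6: (3.2,-25.7) -> (-1.3,-25.7), length = 4.5
  seg 7: (-1.3,-25.7) -> (-13.5,-25.7), length = 12.2
  seg 8: (-13.5,-25.7) -> (-13.5,-16.7), length = 9
  seg 9: (-13.5,-16.7) -> (-13.5,-12.2), length = 4.5
Total = 77.1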